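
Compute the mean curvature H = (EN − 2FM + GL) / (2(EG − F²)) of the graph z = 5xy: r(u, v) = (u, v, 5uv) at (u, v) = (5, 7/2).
H = -17500*sqrt(3729)/13905441

With E = 25*v^2 + 1, F = 25*u*v, G = 25*u^2 + 1, L = 0, M = 5/sqrt(25*u^2 + 25*v^2 + 1), N = 0, assemble
  H = (EN − 2FM + GL) / (2(EG − F²)) = -125*u*v/(25*u^2 + 25*v^2 + 1)^(3/2).
At (u, v) = (5, 7/2): H = -17500*sqrt(3729)/13905441.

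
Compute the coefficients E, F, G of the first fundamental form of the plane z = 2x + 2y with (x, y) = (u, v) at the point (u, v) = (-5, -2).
E = 5;  F = 4;  G = 5

Partials: r_u = (1, 0, 2), r_v = (0, 1, 2). As functions of (u, v):
  E = r_u · r_u = 5,
  F = r_u · r_v = 4,
  G = r_v · r_v = 5.
Evaluating at (u, v) = (-5, -2): E = 5, F = 4, G = 5.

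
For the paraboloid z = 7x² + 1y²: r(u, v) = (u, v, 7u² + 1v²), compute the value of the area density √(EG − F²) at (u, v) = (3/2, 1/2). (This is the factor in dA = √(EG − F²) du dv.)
√(EG − F²)|_{(3/2, 1/2)} = sqrt(443)

E = 196*u^2 + 1, F = 28*u*v, G = 4*v^2 + 1, so EG − F² = 196*u^2 + 4*v^2 + 1. Taking the positive square root: √(EG − F²) = sqrt(196*u^2 + 4*v^2 + 1). At (u, v) = (3/2, 1/2): sqrt(443).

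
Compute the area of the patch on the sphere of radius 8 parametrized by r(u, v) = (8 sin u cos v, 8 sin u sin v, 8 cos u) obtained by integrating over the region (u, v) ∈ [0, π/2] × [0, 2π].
Area = 128*pi

Area = ∫∫ √(EG − F²) du dv with √(EG − F²) = 64*Abs(sin(u)). Integrating over [0, π/2] × [0, 2π] gives 128*pi.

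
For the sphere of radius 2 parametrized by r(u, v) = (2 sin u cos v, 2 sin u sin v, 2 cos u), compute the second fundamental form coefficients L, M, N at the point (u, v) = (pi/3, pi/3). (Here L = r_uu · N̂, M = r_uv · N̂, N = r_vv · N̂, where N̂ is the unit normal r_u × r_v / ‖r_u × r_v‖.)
L = -2;  M = 0;  N = -3/2

Compute the unit normal N̂(u, v) = (sin(u)^2*cos(v)/Abs(sin(u)), sin(u)^2*sin(v)/Abs(sin(u)), sin(2*u)/(2*Abs(sin(u)))), and the second partials r_uu, r_uv, r_vv. Take dot products:
  L(u, v) = r_uu · N̂ = -2*sin(u)/Abs(sin(u)),
  M(u, v) = r_uv · N̂ = 0,
  N(u, v) = r_vv · N̂ = -2*sin(u)^3/Abs(sin(u)).
Evaluating at (u, v) = (pi/3, pi/3):
  L = -2, M = 0, N = -3/2.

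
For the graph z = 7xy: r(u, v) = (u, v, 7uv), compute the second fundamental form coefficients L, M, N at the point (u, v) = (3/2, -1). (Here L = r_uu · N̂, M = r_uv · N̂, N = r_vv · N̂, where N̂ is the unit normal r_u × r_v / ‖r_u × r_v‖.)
L = 0;  M = 14*sqrt(641)/641;  N = 0

Compute the unit normal N̂(u, v) = (-7*v/sqrt(49*u^2 + 49*v^2 + 1), -7*u/sqrt(49*u^2 + 49*v^2 + 1), 1/sqrt(49*u^2 + 49*v^2 + 1)), and the second partials r_uu, r_uv, r_vv. Take dot products:
  L(u, v) = r_uu · N̂ = 0,
  M(u, v) = r_uv · N̂ = 7/sqrt(49*u^2 + 49*v^2 + 1),
  N(u, v) = r_vv · N̂ = 0.
Evaluating at (u, v) = (3/2, -1):
  L = 0, M = 14*sqrt(641)/641, N = 0.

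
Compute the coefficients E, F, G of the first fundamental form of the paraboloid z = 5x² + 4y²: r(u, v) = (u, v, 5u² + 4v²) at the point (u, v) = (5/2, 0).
E = 626;  F = 0;  G = 1

Partials: r_u = (1, 0, 10*u), r_v = (0, 1, 8*v). As functions of (u, v):
  E = r_u · r_u = 100*u^2 + 1,
  F = r_u · r_v = 80*u*v,
  G = r_v · r_v = 64*v^2 + 1.
Evaluating at (u, v) = (5/2, 0): E = 626, F = 0, G = 1.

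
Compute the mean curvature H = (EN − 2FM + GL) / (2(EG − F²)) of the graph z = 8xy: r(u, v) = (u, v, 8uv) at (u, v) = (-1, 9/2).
H = 2304*sqrt(1361)/1852321

With E = 64*v^2 + 1, F = 64*u*v, G = 64*u^2 + 1, L = 0, M = 8/sqrt(64*u^2 + 64*v^2 + 1), N = 0, assemble
  H = (EN − 2FM + GL) / (2(EG − F²)) = -512*u*v/(64*u^2 + 64*v^2 + 1)^(3/2).
At (u, v) = (-1, 9/2): H = 2304*sqrt(1361)/1852321.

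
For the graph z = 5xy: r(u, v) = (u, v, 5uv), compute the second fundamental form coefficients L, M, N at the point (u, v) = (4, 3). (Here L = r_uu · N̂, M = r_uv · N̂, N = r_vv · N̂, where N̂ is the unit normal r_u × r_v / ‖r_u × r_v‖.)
L = 0;  M = 5*sqrt(626)/626;  N = 0

Compute the unit normal N̂(u, v) = (-5*v/sqrt(25*u^2 + 25*v^2 + 1), -5*u/sqrt(25*u^2 + 25*v^2 + 1), 1/sqrt(25*u^2 + 25*v^2 + 1)), and the second partials r_uu, r_uv, r_vv. Take dot products:
  L(u, v) = r_uu · N̂ = 0,
  M(u, v) = r_uv · N̂ = 5/sqrt(25*u^2 + 25*v^2 + 1),
  N(u, v) = r_vv · N̂ = 0.
Evaluating at (u, v) = (4, 3):
  L = 0, M = 5*sqrt(626)/626, N = 0.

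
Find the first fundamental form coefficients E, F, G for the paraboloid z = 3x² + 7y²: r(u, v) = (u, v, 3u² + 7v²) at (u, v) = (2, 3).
E = 145;  F = 504;  G = 1765

Partials: r_u = (1, 0, 6*u), r_v = (0, 1, 14*v). As functions of (u, v):
  E = r_u · r_u = 36*u^2 + 1,
  F = r_u · r_v = 84*u*v,
  G = r_v · r_v = 196*v^2 + 1.
Evaluating at (u, v) = (2, 3): E = 145, F = 504, G = 1765.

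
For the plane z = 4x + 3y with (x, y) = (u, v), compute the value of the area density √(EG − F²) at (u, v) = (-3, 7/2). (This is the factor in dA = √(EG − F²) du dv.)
√(EG − F²)|_{(-3, 7/2)} = sqrt(26)

E = 17, F = 12, G = 10, so EG − F² = 26. Taking the positive square root: √(EG − F²) = sqrt(26). At (u, v) = (-3, 7/2): sqrt(26).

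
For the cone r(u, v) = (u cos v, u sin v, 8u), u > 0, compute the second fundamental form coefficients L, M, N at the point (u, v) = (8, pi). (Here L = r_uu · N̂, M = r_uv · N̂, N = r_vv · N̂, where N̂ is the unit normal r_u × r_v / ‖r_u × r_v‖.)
L = 0;  M = 0;  N = 64*sqrt(65)/65

Compute the unit normal N̂(u, v) = (-8*sqrt(65)*u*cos(v)/(65*Abs(u)), -8*sqrt(65)*u*sin(v)/(65*Abs(u)), sqrt(65)*u/(65*Abs(u))), and the second partials r_uu, r_uv, r_vv. Take dot products:
  L(u, v) = r_uu · N̂ = 0,
  M(u, v) = r_uv · N̂ = 0,
  N(u, v) = r_vv · N̂ = 8*sqrt(65)*u^2/(65*Abs(u)).
Evaluating at (u, v) = (8, pi):
  L = 0, M = 0, N = 64*sqrt(65)/65.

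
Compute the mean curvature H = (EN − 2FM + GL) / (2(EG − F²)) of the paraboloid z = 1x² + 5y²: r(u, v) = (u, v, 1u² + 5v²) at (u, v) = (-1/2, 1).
H = 37*sqrt(102)/3468

With E = 4*u^2 + 1, F = 20*u*v, G = 100*v^2 + 1, L = 2/sqrt(4*u^2 + 100*v^2 + 1), M = 0, N = 10/sqrt(4*u^2 + 100*v^2 + 1), assemble
  H = (EN − 2FM + GL) / (2(EG − F²)) = 2*(10*u^2 + 50*v^2 + 3)/(4*u^2 + 100*v^2 + 1)^(3/2).
At (u, v) = (-1/2, 1): H = 37*sqrt(102)/3468.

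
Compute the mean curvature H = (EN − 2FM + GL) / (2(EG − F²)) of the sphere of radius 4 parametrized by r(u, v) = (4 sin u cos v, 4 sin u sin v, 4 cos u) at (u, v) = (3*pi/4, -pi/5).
H = -1/4

With E = 16, F = 0, G = 16*sin(u)^2, L = -4*sin(u)/Abs(sin(u)), M = 0, N = -4*sin(u)^3/Abs(sin(u)), assemble
  H = (EN − 2FM + GL) / (2(EG − F²)) = -sin(u)/(4*Abs(sin(u))).
At (u, v) = (3*pi/4, -pi/5): H = -1/4.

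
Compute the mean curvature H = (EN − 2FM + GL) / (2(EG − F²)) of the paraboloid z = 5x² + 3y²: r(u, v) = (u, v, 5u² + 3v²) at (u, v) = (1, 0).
H = 308*sqrt(101)/10201

With E = 100*u^2 + 1, F = 60*u*v, G = 36*v^2 + 1, L = 10/sqrt(100*u^2 + 36*v^2 + 1), M = 0, N = 6/sqrt(100*u^2 + 36*v^2 + 1), assemble
  H = (EN − 2FM + GL) / (2(EG − F²)) = 4*(75*u^2 + 45*v^2 + 2)/(100*u^2 + 36*v^2 + 1)^(3/2).
At (u, v) = (1, 0): H = 308*sqrt(101)/10201.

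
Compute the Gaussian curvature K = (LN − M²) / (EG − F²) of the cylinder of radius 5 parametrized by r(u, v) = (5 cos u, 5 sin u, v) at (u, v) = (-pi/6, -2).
K = 0

Coefficients of the first fundamental form: E = 25, F = 0, G = 1.
Coefficients of the second fundamental form: L = -5, M = 0, N = 0.
Assemble K = (LN − M²)/(EG − F²) = 0. At (u, v) = (-pi/6, -2): K = 0.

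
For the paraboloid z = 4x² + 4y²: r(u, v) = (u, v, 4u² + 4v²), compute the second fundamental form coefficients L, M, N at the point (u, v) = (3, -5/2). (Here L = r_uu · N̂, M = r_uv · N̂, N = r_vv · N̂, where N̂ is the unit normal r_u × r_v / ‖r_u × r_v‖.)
L = 8*sqrt(977)/977;  M = 0;  N = 8*sqrt(977)/977

Compute the unit normal N̂(u, v) = (-8*u/sqrt(64*u^2 + 64*v^2 + 1), -8*v/sqrt(64*u^2 + 64*v^2 + 1), 1/sqrt(64*u^2 + 64*v^2 + 1)), and the second partials r_uu, r_uv, r_vv. Take dot products:
  L(u, v) = r_uu · N̂ = 8/sqrt(64*u^2 + 64*v^2 + 1),
  M(u, v) = r_uv · N̂ = 0,
  N(u, v) = r_vv · N̂ = 8/sqrt(64*u^2 + 64*v^2 + 1).
Evaluating at (u, v) = (3, -5/2):
  L = 8*sqrt(977)/977, M = 0, N = 8*sqrt(977)/977.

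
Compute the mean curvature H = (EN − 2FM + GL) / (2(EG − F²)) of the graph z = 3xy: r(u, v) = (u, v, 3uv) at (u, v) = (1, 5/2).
H = -108*sqrt(265)/14045

With E = 9*v^2 + 1, F = 9*u*v, G = 9*u^2 + 1, L = 0, M = 3/sqrt(9*u^2 + 9*v^2 + 1), N = 0, assemble
  H = (EN − 2FM + GL) / (2(EG − F²)) = -27*u*v/(9*u^2 + 9*v^2 + 1)^(3/2).
At (u, v) = (1, 5/2): H = -108*sqrt(265)/14045.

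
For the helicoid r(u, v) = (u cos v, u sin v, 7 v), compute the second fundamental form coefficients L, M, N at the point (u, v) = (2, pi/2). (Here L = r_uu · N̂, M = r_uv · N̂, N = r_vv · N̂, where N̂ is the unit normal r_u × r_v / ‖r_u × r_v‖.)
L = 0;  M = -7*sqrt(53)/53;  N = 0

Compute the unit normal N̂(u, v) = (7*sin(v)/sqrt(u^2 + 49), -7*cos(v)/sqrt(u^2 + 49), u/sqrt(u^2 + 49)), and the second partials r_uu, r_uv, r_vv. Take dot products:
  L(u, v) = r_uu · N̂ = 0,
  M(u, v) = r_uv · N̂ = -7/sqrt(u^2 + 49),
  N(u, v) = r_vv · N̂ = 0.
Evaluating at (u, v) = (2, pi/2):
  L = 0, M = -7*sqrt(53)/53, N = 0.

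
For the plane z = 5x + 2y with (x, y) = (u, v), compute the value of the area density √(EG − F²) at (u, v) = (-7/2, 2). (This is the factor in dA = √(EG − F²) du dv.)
√(EG − F²)|_{(-7/2, 2)} = sqrt(30)

E = 26, F = 10, G = 5, so EG − F² = 30. Taking the positive square root: √(EG − F²) = sqrt(30). At (u, v) = (-7/2, 2): sqrt(30).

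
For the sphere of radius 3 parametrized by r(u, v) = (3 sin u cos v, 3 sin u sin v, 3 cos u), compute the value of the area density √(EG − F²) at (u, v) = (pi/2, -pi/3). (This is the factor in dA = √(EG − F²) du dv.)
√(EG − F²)|_{(pi/2, -pi/3)} = 9

E = 9, F = 0, G = 9*sin(u)^2, so EG − F² = 81*sin(u)^2. Taking the positive square root: √(EG − F²) = 9*Abs(sin(u)). At (u, v) = (pi/2, -pi/3): 9.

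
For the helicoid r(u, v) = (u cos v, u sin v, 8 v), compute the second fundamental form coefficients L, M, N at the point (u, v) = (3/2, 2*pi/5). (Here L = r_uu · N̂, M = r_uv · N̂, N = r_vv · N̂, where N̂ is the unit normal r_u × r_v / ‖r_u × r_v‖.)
L = 0;  M = -16*sqrt(265)/265;  N = 0

Compute the unit normal N̂(u, v) = (8*sin(v)/sqrt(u^2 + 64), -8*cos(v)/sqrt(u^2 + 64), u/sqrt(u^2 + 64)), and the second partials r_uu, r_uv, r_vv. Take dot products:
  L(u, v) = r_uu · N̂ = 0,
  M(u, v) = r_uv · N̂ = -8/sqrt(u^2 + 64),
  N(u, v) = r_vv · N̂ = 0.
Evaluating at (u, v) = (3/2, 2*pi/5):
  L = 0, M = -16*sqrt(265)/265, N = 0.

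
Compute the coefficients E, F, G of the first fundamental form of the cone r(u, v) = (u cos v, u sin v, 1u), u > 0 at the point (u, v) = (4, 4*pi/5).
E = 2;  F = 0;  G = 16

Partials: r_u = (cos(v), sin(v), 1), r_v = (-u*sin(v), u*cos(v), 0). As functions of (u, v):
  E = r_u · r_u = 2,
  F = r_u · r_v = 0,
  G = r_v · r_v = u^2.
Evaluating at (u, v) = (4, 4*pi/5): E = 2, F = 0, G = 16.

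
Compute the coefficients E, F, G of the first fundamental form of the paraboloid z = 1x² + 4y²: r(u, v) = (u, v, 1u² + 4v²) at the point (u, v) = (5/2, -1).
E = 26;  F = -40;  G = 65

Partials: r_u = (1, 0, 2*u), r_v = (0, 1, 8*v). As functions of (u, v):
  E = r_u · r_u = 4*u^2 + 1,
  F = r_u · r_v = 16*u*v,
  G = r_v · r_v = 64*v^2 + 1.
Evaluating at (u, v) = (5/2, -1): E = 26, F = -40, G = 65.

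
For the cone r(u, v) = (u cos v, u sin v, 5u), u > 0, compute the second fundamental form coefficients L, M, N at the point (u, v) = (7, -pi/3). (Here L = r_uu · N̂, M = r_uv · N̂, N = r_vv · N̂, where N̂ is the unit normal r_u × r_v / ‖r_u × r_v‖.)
L = 0;  M = 0;  N = 35*sqrt(26)/26

Compute the unit normal N̂(u, v) = (-5*sqrt(26)*u*cos(v)/(26*Abs(u)), -5*sqrt(26)*u*sin(v)/(26*Abs(u)), sqrt(26)*u/(26*Abs(u))), and the second partials r_uu, r_uv, r_vv. Take dot products:
  L(u, v) = r_uu · N̂ = 0,
  M(u, v) = r_uv · N̂ = 0,
  N(u, v) = r_vv · N̂ = 5*sqrt(26)*u^2/(26*Abs(u)).
Evaluating at (u, v) = (7, -pi/3):
  L = 0, M = 0, N = 35*sqrt(26)/26.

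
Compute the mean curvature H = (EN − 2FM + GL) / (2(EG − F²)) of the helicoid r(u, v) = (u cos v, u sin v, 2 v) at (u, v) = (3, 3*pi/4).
H = 0

With E = 1, F = 0, G = u^2 + 4, L = 0, M = -2/sqrt(u^2 + 4), N = 0, assemble
  H = (EN − 2FM + GL) / (2(EG − F²)) = 0.
At (u, v) = (3, 3*pi/4): H = 0.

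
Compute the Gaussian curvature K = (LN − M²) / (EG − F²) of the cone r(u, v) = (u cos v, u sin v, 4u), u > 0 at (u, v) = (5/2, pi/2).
K = 0

Coefficients of the first fundamental form: E = 17, F = 0, G = u^2.
Coefficients of the second fundamental form: L = 0, M = 0, N = 4*sqrt(17)*u^2/(17*Abs(u)).
Assemble K = (LN − M²)/(EG − F²) = 0. At (u, v) = (5/2, pi/2): K = 0.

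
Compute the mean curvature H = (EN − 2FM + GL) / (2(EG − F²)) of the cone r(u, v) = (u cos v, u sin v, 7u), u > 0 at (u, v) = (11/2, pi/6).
H = 7*sqrt(2)/110

With E = 50, F = 0, G = u^2, L = 0, M = 0, N = 7*sqrt(2)*u^2/(10*Abs(u)), assemble
  H = (EN − 2FM + GL) / (2(EG − F²)) = 7*sqrt(2)/(20*Abs(u)).
At (u, v) = (11/2, pi/6): H = 7*sqrt(2)/110.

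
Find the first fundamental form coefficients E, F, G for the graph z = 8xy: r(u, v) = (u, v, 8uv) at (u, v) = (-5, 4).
E = 1025;  F = -1280;  G = 1601

Partials: r_u = (1, 0, 8*v), r_v = (0, 1, 8*u). As functions of (u, v):
  E = r_u · r_u = 64*v^2 + 1,
  F = r_u · r_v = 64*u*v,
  G = r_v · r_v = 64*u^2 + 1.
Evaluating at (u, v) = (-5, 4): E = 1025, F = -1280, G = 1601.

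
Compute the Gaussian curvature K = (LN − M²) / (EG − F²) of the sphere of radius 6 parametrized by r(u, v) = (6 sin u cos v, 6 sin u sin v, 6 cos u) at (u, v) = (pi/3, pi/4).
K = 1/36

Coefficients of the first fundamental form: E = 36, F = 0, G = 36*sin(u)^2.
Coefficients of the second fundamental form: L = -6*sin(u)/Abs(sin(u)), M = 0, N = -6*sin(u)^3/Abs(sin(u)).
Assemble K = (LN − M²)/(EG − F²) = 1/36. At (u, v) = (pi/3, pi/4): K = 1/36.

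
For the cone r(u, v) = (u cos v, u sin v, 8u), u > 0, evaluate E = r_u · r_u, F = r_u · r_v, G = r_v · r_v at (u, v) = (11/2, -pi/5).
E = 65;  F = 0;  G = 121/4

Partials: r_u = (cos(v), sin(v), 8), r_v = (-u*sin(v), u*cos(v), 0). As functions of (u, v):
  E = r_u · r_u = 65,
  F = r_u · r_v = 0,
  G = r_v · r_v = u^2.
Evaluating at (u, v) = (11/2, -pi/5): E = 65, F = 0, G = 121/4.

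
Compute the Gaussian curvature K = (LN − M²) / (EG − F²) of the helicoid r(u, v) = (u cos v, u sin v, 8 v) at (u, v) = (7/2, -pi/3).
K = -1024/93025

Coefficients of the first fundamental form: E = 1, F = 0, G = u^2 + 64.
Coefficients of the second fundamental form: L = 0, M = -8/sqrt(u^2 + 64), N = 0.
Assemble K = (LN − M²)/(EG − F²) = -64/(u^2 + 64)^2. At (u, v) = (7/2, -pi/3): K = -1024/93025.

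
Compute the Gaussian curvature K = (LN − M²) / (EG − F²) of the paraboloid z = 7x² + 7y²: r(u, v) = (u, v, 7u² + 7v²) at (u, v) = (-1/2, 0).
K = 49/625

Coefficients of the first fundamental form: E = 196*u^2 + 1, F = 196*u*v, G = 196*v^2 + 1.
Coefficients of the second fundamental form: L = 14/sqrt(196*u^2 + 196*v^2 + 1), M = 0, N = 14/sqrt(196*u^2 + 196*v^2 + 1).
Assemble K = (LN − M²)/(EG − F²) = 196/(38416*u^4 + 76832*u^2*v^2 + 392*u^2 + 38416*v^4 + 392*v^2 + 1). At (u, v) = (-1/2, 0): K = 49/625.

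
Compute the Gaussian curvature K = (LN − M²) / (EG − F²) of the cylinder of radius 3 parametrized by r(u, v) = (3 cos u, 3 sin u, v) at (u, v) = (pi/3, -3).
K = 0

Coefficients of the first fundamental form: E = 9, F = 0, G = 1.
Coefficients of the second fundamental form: L = -3, M = 0, N = 0.
Assemble K = (LN − M²)/(EG − F²) = 0. At (u, v) = (pi/3, -3): K = 0.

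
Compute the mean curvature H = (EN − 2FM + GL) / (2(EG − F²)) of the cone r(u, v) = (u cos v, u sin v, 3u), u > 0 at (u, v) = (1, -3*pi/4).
H = 3*sqrt(10)/20

With E = 10, F = 0, G = u^2, L = 0, M = 0, N = 3*sqrt(10)*u^2/(10*Abs(u)), assemble
  H = (EN − 2FM + GL) / (2(EG − F²)) = 3*sqrt(10)/(20*Abs(u)).
At (u, v) = (1, -3*pi/4): H = 3*sqrt(10)/20.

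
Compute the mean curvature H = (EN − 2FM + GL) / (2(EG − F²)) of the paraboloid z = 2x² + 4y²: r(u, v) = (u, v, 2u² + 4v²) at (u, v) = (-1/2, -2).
H = 178*sqrt(29)/7569

With E = 16*u^2 + 1, F = 32*u*v, G = 64*v^2 + 1, L = 4/sqrt(16*u^2 + 64*v^2 + 1), M = 0, N = 8/sqrt(16*u^2 + 64*v^2 + 1), assemble
  H = (EN − 2FM + GL) / (2(EG − F²)) = 2*(32*u^2 + 64*v^2 + 3)/(16*u^2 + 64*v^2 + 1)^(3/2).
At (u, v) = (-1/2, -2): H = 178*sqrt(29)/7569.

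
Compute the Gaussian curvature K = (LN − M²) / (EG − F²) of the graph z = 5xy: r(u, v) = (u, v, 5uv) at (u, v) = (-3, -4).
K = -25/391876

Coefficients of the first fundamental form: E = 25*v^2 + 1, F = 25*u*v, G = 25*u^2 + 1.
Coefficients of the second fundamental form: L = 0, M = 5/sqrt(25*u^2 + 25*v^2 + 1), N = 0.
Assemble K = (LN − M²)/(EG − F²) = -25/(625*u^4 + 1250*u^2*v^2 + 50*u^2 + 625*v^4 + 50*v^2 + 1). At (u, v) = (-3, -4): K = -25/391876.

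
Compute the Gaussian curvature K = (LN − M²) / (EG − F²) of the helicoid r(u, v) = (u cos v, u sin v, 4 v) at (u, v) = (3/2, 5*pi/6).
K = -256/5329

Coefficients of the first fundamental form: E = 1, F = 0, G = u^2 + 16.
Coefficients of the second fundamental form: L = 0, M = -4/sqrt(u^2 + 16), N = 0.
Assemble K = (LN − M²)/(EG − F²) = -16/(u^2 + 16)^2. At (u, v) = (3/2, 5*pi/6): K = -256/5329.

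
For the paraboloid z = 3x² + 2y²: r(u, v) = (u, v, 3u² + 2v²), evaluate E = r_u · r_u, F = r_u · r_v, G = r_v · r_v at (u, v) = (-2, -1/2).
E = 145;  F = 24;  G = 5

Partials: r_u = (1, 0, 6*u), r_v = (0, 1, 4*v). As functions of (u, v):
  E = r_u · r_u = 36*u^2 + 1,
  F = r_u · r_v = 24*u*v,
  G = r_v · r_v = 16*v^2 + 1.
Evaluating at (u, v) = (-2, -1/2): E = 145, F = 24, G = 5.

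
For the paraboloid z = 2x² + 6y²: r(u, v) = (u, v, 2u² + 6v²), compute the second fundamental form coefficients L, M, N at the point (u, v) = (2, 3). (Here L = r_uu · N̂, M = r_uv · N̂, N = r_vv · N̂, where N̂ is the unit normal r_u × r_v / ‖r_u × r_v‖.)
L = 4*sqrt(1361)/1361;  M = 0;  N = 12*sqrt(1361)/1361

Compute the unit normal N̂(u, v) = (-4*u/sqrt(16*u^2 + 144*v^2 + 1), -12*v/sqrt(16*u^2 + 144*v^2 + 1), 1/sqrt(16*u^2 + 144*v^2 + 1)), and the second partials r_uu, r_uv, r_vv. Take dot products:
  L(u, v) = r_uu · N̂ = 4/sqrt(16*u^2 + 144*v^2 + 1),
  M(u, v) = r_uv · N̂ = 0,
  N(u, v) = r_vv · N̂ = 12/sqrt(16*u^2 + 144*v^2 + 1).
Evaluating at (u, v) = (2, 3):
  L = 4*sqrt(1361)/1361, M = 0, N = 12*sqrt(1361)/1361.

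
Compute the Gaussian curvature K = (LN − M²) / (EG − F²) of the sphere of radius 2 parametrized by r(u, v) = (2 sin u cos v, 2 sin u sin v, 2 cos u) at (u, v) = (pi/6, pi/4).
K = 1/4

Coefficients of the first fundamental form: E = 4, F = 0, G = 4*sin(u)^2.
Coefficients of the second fundamental form: L = -2*sin(u)/Abs(sin(u)), M = 0, N = -2*sin(u)^3/Abs(sin(u)).
Assemble K = (LN − M²)/(EG − F²) = 1/4. At (u, v) = (pi/6, pi/4): K = 1/4.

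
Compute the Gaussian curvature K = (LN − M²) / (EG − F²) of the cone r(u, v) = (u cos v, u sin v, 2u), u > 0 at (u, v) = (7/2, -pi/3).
K = 0

Coefficients of the first fundamental form: E = 5, F = 0, G = u^2.
Coefficients of the second fundamental form: L = 0, M = 0, N = 2*sqrt(5)*u^2/(5*Abs(u)).
Assemble K = (LN − M²)/(EG − F²) = 0. At (u, v) = (7/2, -pi/3): K = 0.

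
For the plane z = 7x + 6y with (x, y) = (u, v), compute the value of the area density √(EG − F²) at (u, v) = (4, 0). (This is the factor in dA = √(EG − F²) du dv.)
√(EG − F²)|_{(4, 0)} = sqrt(86)

E = 50, F = 42, G = 37, so EG − F² = 86. Taking the positive square root: √(EG − F²) = sqrt(86). At (u, v) = (4, 0): sqrt(86).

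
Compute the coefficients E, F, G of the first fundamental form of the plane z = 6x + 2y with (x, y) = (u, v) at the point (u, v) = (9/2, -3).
E = 37;  F = 12;  G = 5

Partials: r_u = (1, 0, 6), r_v = (0, 1, 2). As functions of (u, v):
  E = r_u · r_u = 37,
  F = r_u · r_v = 12,
  G = r_v · r_v = 5.
Evaluating at (u, v) = (9/2, -3): E = 37, F = 12, G = 5.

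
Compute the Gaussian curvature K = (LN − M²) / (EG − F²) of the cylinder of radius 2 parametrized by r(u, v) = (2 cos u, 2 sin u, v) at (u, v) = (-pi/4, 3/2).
K = 0

Coefficients of the first fundamental form: E = 4, F = 0, G = 1.
Coefficients of the second fundamental form: L = -2, M = 0, N = 0.
Assemble K = (LN − M²)/(EG − F²) = 0. At (u, v) = (-pi/4, 3/2): K = 0.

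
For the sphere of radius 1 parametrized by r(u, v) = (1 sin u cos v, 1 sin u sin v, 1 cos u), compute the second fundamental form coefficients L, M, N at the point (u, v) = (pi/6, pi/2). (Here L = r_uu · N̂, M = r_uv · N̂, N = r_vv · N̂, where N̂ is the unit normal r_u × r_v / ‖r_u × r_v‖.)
L = -1;  M = 0;  N = -1/4

Compute the unit normal N̂(u, v) = (sin(u)^2*cos(v)/Abs(sin(u)), sin(u)^2*sin(v)/Abs(sin(u)), sin(2*u)/(2*Abs(sin(u)))), and the second partials r_uu, r_uv, r_vv. Take dot products:
  L(u, v) = r_uu · N̂ = -sin(u)/Abs(sin(u)),
  M(u, v) = r_uv · N̂ = 0,
  N(u, v) = r_vv · N̂ = -sin(u)^3/Abs(sin(u)).
Evaluating at (u, v) = (pi/6, pi/2):
  L = -1, M = 0, N = -1/4.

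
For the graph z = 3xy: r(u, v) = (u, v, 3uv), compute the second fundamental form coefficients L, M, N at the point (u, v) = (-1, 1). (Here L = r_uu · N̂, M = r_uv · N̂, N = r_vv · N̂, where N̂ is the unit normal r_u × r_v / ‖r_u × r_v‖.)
L = 0;  M = 3*sqrt(19)/19;  N = 0

Compute the unit normal N̂(u, v) = (-3*v/sqrt(9*u^2 + 9*v^2 + 1), -3*u/sqrt(9*u^2 + 9*v^2 + 1), 1/sqrt(9*u^2 + 9*v^2 + 1)), and the second partials r_uu, r_uv, r_vv. Take dot products:
  L(u, v) = r_uu · N̂ = 0,
  M(u, v) = r_uv · N̂ = 3/sqrt(9*u^2 + 9*v^2 + 1),
  N(u, v) = r_vv · N̂ = 0.
Evaluating at (u, v) = (-1, 1):
  L = 0, M = 3*sqrt(19)/19, N = 0.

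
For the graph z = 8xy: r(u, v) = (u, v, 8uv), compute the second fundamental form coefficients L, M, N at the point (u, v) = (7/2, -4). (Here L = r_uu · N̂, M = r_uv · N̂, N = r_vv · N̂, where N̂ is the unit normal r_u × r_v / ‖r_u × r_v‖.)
L = 0;  M = 8*sqrt(201)/603;  N = 0

Compute the unit normal N̂(u, v) = (-8*v/sqrt(64*u^2 + 64*v^2 + 1), -8*u/sqrt(64*u^2 + 64*v^2 + 1), 1/sqrt(64*u^2 + 64*v^2 + 1)), and the second partials r_uu, r_uv, r_vv. Take dot products:
  L(u, v) = r_uu · N̂ = 0,
  M(u, v) = r_uv · N̂ = 8/sqrt(64*u^2 + 64*v^2 + 1),
  N(u, v) = r_vv · N̂ = 0.
Evaluating at (u, v) = (7/2, -4):
  L = 0, M = 8*sqrt(201)/603, N = 0.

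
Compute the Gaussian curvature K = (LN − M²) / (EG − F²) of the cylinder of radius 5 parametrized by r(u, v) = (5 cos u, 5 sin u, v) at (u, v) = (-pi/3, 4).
K = 0

Coefficients of the first fundamental form: E = 25, F = 0, G = 1.
Coefficients of the second fundamental form: L = -5, M = 0, N = 0.
Assemble K = (LN − M²)/(EG − F²) = 0. At (u, v) = (-pi/3, 4): K = 0.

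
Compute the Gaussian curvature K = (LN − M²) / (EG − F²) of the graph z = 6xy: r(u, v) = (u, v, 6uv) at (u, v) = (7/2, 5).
K = -9/450241

Coefficients of the first fundamental form: E = 36*v^2 + 1, F = 36*u*v, G = 36*u^2 + 1.
Coefficients of the second fundamental form: L = 0, M = 6/sqrt(36*u^2 + 36*v^2 + 1), N = 0.
Assemble K = (LN − M²)/(EG − F²) = -36/(1296*u^4 + 2592*u^2*v^2 + 72*u^2 + 1296*v^4 + 72*v^2 + 1). At (u, v) = (7/2, 5): K = -9/450241.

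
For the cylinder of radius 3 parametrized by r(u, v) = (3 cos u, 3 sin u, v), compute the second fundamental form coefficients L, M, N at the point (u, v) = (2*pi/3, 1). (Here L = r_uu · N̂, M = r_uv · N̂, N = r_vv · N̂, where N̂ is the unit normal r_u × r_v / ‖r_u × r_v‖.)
L = -3;  M = 0;  N = 0

Compute the unit normal N̂(u, v) = (cos(u), sin(u), 0), and the second partials r_uu, r_uv, r_vv. Take dot products:
  L(u, v) = r_uu · N̂ = -3,
  M(u, v) = r_uv · N̂ = 0,
  N(u, v) = r_vv · N̂ = 0.
Evaluating at (u, v) = (2*pi/3, 1):
  L = -3, M = 0, N = 0.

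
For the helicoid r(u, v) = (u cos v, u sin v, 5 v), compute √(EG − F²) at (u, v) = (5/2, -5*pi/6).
√(EG − F²)|_{(5/2, -5*pi/6)} = 5*sqrt(5)/2

E = 1, F = 0, G = u^2 + 25; EG − F² = u^2 + 25; √(EG − F²) = sqrt(u^2 + 25). At the given point: 5*sqrt(5)/2.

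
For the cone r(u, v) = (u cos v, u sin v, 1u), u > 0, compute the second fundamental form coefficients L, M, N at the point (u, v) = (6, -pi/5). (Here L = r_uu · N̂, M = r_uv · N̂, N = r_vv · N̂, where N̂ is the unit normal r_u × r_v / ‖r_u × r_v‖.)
L = 0;  M = 0;  N = 3*sqrt(2)

Compute the unit normal N̂(u, v) = (-sqrt(2)*u*cos(v)/(2*Abs(u)), -sqrt(2)*u*sin(v)/(2*Abs(u)), sqrt(2)*u/(2*Abs(u))), and the second partials r_uu, r_uv, r_vv. Take dot products:
  L(u, v) = r_uu · N̂ = 0,
  M(u, v) = r_uv · N̂ = 0,
  N(u, v) = r_vv · N̂ = sqrt(2)*u^2/(2*Abs(u)).
Evaluating at (u, v) = (6, -pi/5):
  L = 0, M = 0, N = 3*sqrt(2).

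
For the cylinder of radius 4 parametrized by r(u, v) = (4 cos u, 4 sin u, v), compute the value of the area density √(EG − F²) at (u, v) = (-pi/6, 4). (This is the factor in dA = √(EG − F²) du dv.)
√(EG − F²)|_{(-pi/6, 4)} = 4

E = 16, F = 0, G = 1, so EG − F² = 16. Taking the positive square root: √(EG − F²) = 4. At (u, v) = (-pi/6, 4): 4.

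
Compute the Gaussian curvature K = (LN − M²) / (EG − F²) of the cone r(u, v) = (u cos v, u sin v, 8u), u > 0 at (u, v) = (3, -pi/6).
K = 0

Coefficients of the first fundamental form: E = 65, F = 0, G = u^2.
Coefficients of the second fundamental form: L = 0, M = 0, N = 8*sqrt(65)*u^2/(65*Abs(u)).
Assemble K = (LN − M²)/(EG − F²) = 0. At (u, v) = (3, -pi/6): K = 0.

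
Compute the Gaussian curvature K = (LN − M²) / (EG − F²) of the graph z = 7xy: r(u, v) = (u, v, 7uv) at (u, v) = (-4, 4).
K = -49/2461761

Coefficients of the first fundamental form: E = 49*v^2 + 1, F = 49*u*v, G = 49*u^2 + 1.
Coefficients of the second fundamental form: L = 0, M = 7/sqrt(49*u^2 + 49*v^2 + 1), N = 0.
Assemble K = (LN − M²)/(EG − F²) = -49/(2401*u^4 + 4802*u^2*v^2 + 98*u^2 + 2401*v^4 + 98*v^2 + 1). At (u, v) = (-4, 4): K = -49/2461761.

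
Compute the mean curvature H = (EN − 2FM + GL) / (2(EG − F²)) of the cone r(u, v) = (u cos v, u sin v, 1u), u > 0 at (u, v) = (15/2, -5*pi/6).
H = sqrt(2)/30

With E = 2, F = 0, G = u^2, L = 0, M = 0, N = sqrt(2)*u^2/(2*Abs(u)), assemble
  H = (EN − 2FM + GL) / (2(EG − F²)) = sqrt(2)/(4*Abs(u)).
At (u, v) = (15/2, -5*pi/6): H = sqrt(2)/30.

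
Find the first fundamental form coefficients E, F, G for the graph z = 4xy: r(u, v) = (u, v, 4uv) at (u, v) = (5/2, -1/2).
E = 5;  F = -20;  G = 101

Partials: r_u = (1, 0, 4*v), r_v = (0, 1, 4*u). As functions of (u, v):
  E = r_u · r_u = 16*v^2 + 1,
  F = r_u · r_v = 16*u*v,
  G = r_v · r_v = 16*u^2 + 1.
Evaluating at (u, v) = (5/2, -1/2): E = 5, F = -20, G = 101.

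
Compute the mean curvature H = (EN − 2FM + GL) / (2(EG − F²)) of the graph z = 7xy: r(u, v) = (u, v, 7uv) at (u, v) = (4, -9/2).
H = 49392*sqrt(7109)/50537881

With E = 49*v^2 + 1, F = 49*u*v, G = 49*u^2 + 1, L = 0, M = 7/sqrt(49*u^2 + 49*v^2 + 1), N = 0, assemble
  H = (EN − 2FM + GL) / (2(EG − F²)) = -343*u*v/(49*u^2 + 49*v^2 + 1)^(3/2).
At (u, v) = (4, -9/2): H = 49392*sqrt(7109)/50537881.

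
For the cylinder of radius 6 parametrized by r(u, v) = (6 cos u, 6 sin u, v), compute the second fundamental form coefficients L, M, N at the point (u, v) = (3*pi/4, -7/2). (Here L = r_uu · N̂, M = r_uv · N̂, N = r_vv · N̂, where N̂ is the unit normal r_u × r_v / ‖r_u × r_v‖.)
L = -6;  M = 0;  N = 0

Compute the unit normal N̂(u, v) = (cos(u), sin(u), 0), and the second partials r_uu, r_uv, r_vv. Take dot products:
  L(u, v) = r_uu · N̂ = -6,
  M(u, v) = r_uv · N̂ = 0,
  N(u, v) = r_vv · N̂ = 0.
Evaluating at (u, v) = (3*pi/4, -7/2):
  L = -6, M = 0, N = 0.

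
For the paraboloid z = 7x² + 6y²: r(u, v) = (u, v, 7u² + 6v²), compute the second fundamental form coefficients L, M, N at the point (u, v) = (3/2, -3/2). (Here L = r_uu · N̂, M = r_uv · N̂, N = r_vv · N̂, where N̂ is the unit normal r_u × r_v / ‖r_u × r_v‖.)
L = 7*sqrt(766)/383;  M = 0;  N = 6*sqrt(766)/383

Compute the unit normal N̂(u, v) = (-14*u/sqrt(196*u^2 + 144*v^2 + 1), -12*v/sqrt(196*u^2 + 144*v^2 + 1), 1/sqrt(196*u^2 + 144*v^2 + 1)), and the second partials r_uu, r_uv, r_vv. Take dot products:
  L(u, v) = r_uu · N̂ = 14/sqrt(196*u^2 + 144*v^2 + 1),
  M(u, v) = r_uv · N̂ = 0,
  N(u, v) = r_vv · N̂ = 12/sqrt(196*u^2 + 144*v^2 + 1).
Evaluating at (u, v) = (3/2, -3/2):
  L = 7*sqrt(766)/383, M = 0, N = 6*sqrt(766)/383.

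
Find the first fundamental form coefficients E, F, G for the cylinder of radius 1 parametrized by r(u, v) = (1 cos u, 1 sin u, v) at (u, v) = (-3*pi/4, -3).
E = 1;  F = 0;  G = 1

Partials: r_u = (-sin(u), cos(u), 0), r_v = (0, 0, 1). As functions of (u, v):
  E = r_u · r_u = 1,
  F = r_u · r_v = 0,
  G = r_v · r_v = 1.
Evaluating at (u, v) = (-3*pi/4, -3): E = 1, F = 0, G = 1.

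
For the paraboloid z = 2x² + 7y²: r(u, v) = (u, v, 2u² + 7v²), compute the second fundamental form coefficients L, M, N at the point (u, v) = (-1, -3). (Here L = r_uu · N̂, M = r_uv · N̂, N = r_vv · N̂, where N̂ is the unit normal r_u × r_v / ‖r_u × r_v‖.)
L = 4*sqrt(1781)/1781;  M = 0;  N = 14*sqrt(1781)/1781

Compute the unit normal N̂(u, v) = (-4*u/sqrt(16*u^2 + 196*v^2 + 1), -14*v/sqrt(16*u^2 + 196*v^2 + 1), 1/sqrt(16*u^2 + 196*v^2 + 1)), and the second partials r_uu, r_uv, r_vv. Take dot products:
  L(u, v) = r_uu · N̂ = 4/sqrt(16*u^2 + 196*v^2 + 1),
  M(u, v) = r_uv · N̂ = 0,
  N(u, v) = r_vv · N̂ = 14/sqrt(16*u^2 + 196*v^2 + 1).
Evaluating at (u, v) = (-1, -3):
  L = 4*sqrt(1781)/1781, M = 0, N = 14*sqrt(1781)/1781.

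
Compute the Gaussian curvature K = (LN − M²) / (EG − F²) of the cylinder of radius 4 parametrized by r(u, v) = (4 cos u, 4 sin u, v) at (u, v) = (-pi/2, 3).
K = 0

Coefficients of the first fundamental form: E = 16, F = 0, G = 1.
Coefficients of the second fundamental form: L = -4, M = 0, N = 0.
Assemble K = (LN − M²)/(EG − F²) = 0. At (u, v) = (-pi/2, 3): K = 0.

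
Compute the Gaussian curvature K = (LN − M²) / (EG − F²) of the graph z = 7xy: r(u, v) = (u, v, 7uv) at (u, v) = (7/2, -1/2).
K = -196/1505529

Coefficients of the first fundamental form: E = 49*v^2 + 1, F = 49*u*v, G = 49*u^2 + 1.
Coefficients of the second fundamental form: L = 0, M = 7/sqrt(49*u^2 + 49*v^2 + 1), N = 0.
Assemble K = (LN − M²)/(EG − F²) = -49/(2401*u^4 + 4802*u^2*v^2 + 98*u^2 + 2401*v^4 + 98*v^2 + 1). At (u, v) = (7/2, -1/2): K = -196/1505529.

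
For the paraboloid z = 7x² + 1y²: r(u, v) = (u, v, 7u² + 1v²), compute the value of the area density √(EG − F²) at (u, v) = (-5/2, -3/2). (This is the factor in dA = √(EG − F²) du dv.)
√(EG − F²)|_{(-5/2, -3/2)} = sqrt(1235)

E = 196*u^2 + 1, F = 28*u*v, G = 4*v^2 + 1, so EG − F² = 196*u^2 + 4*v^2 + 1. Taking the positive square root: √(EG − F²) = sqrt(196*u^2 + 4*v^2 + 1). At (u, v) = (-5/2, -3/2): sqrt(1235).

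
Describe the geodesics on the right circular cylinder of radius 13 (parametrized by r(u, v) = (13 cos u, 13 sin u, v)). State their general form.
The cylinder is flat (K = 0) and locally isometric to the plane via the development (u, v) ↦ (13 u, v). Geodesics are the pre-images of straight lines: circles (v constant), vertical lines (u constant), and helices (v = c · u + d) for constants c, d.

A right cylinder has E = 13², F = 0, G = 1, so EG − F² = 13², and L = −13, M = N = 0, giving K = (LN − M²)/(EG − F²) = 0 everywhere. A flat surface is locally isometric to the Euclidean plane via the map (u, v) ↦ (13 u, v). Straight lines in the (x̃, ỹ) plane pull back to: (a) horizontal circles (v = const), (b) vertical generators (u = const), and (c) helices (13 u tan θ = v, i.e. v = c · u + d).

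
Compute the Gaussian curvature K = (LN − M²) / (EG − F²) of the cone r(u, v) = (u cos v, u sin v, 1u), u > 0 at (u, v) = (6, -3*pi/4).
K = 0

Coefficients of the first fundamental form: E = 2, F = 0, G = u^2.
Coefficients of the second fundamental form: L = 0, M = 0, N = sqrt(2)*u^2/(2*Abs(u)).
Assemble K = (LN − M²)/(EG − F²) = 0. At (u, v) = (6, -3*pi/4): K = 0.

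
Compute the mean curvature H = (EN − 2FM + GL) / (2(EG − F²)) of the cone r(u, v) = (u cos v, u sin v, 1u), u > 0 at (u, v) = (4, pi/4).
H = sqrt(2)/16

With E = 2, F = 0, G = u^2, L = 0, M = 0, N = sqrt(2)*u^2/(2*Abs(u)), assemble
  H = (EN − 2FM + GL) / (2(EG − F²)) = sqrt(2)/(4*Abs(u)).
At (u, v) = (4, pi/4): H = sqrt(2)/16.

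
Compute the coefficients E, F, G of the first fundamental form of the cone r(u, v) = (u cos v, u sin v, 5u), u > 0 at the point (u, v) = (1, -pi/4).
E = 26;  F = 0;  G = 1

Partials: r_u = (cos(v), sin(v), 5), r_v = (-u*sin(v), u*cos(v), 0). As functions of (u, v):
  E = r_u · r_u = 26,
  F = r_u · r_v = 0,
  G = r_v · r_v = u^2.
Evaluating at (u, v) = (1, -pi/4): E = 26, F = 0, G = 1.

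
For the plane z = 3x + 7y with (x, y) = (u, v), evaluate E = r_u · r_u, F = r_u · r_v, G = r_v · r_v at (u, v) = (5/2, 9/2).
E = 10;  F = 21;  G = 50

Partials: r_u = (1, 0, 3), r_v = (0, 1, 7). As functions of (u, v):
  E = r_u · r_u = 10,
  F = r_u · r_v = 21,
  G = r_v · r_v = 50.
Evaluating at (u, v) = (5/2, 9/2): E = 10, F = 21, G = 50.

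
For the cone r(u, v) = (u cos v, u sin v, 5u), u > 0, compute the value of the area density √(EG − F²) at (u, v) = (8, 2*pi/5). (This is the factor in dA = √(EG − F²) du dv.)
√(EG − F²)|_{(8, 2*pi/5)} = 8*sqrt(26)

E = 26, F = 0, G = u^2, so EG − F² = 26*u^2. Taking the positive square root: √(EG − F²) = sqrt(26)*Abs(u). At (u, v) = (8, 2*pi/5): 8*sqrt(26).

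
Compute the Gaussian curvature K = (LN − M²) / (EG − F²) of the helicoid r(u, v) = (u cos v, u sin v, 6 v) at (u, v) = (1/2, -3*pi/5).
K = -576/21025

Coefficients of the first fundamental form: E = 1, F = 0, G = u^2 + 36.
Coefficients of the second fundamental form: L = 0, M = -6/sqrt(u^2 + 36), N = 0.
Assemble K = (LN − M²)/(EG − F²) = -36/(u^2 + 36)^2. At (u, v) = (1/2, -3*pi/5): K = -576/21025.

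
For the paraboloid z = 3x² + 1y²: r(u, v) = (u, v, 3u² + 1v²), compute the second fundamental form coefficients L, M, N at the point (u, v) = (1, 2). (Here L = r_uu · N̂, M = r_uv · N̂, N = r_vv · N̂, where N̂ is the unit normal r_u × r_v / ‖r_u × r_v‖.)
L = 6*sqrt(53)/53;  M = 0;  N = 2*sqrt(53)/53

Compute the unit normal N̂(u, v) = (-6*u/sqrt(36*u^2 + 4*v^2 + 1), -2*v/sqrt(36*u^2 + 4*v^2 + 1), 1/sqrt(36*u^2 + 4*v^2 + 1)), and the second partials r_uu, r_uv, r_vv. Take dot products:
  L(u, v) = r_uu · N̂ = 6/sqrt(36*u^2 + 4*v^2 + 1),
  M(u, v) = r_uv · N̂ = 0,
  N(u, v) = r_vv · N̂ = 2/sqrt(36*u^2 + 4*v^2 + 1).
Evaluating at (u, v) = (1, 2):
  L = 6*sqrt(53)/53, M = 0, N = 2*sqrt(53)/53.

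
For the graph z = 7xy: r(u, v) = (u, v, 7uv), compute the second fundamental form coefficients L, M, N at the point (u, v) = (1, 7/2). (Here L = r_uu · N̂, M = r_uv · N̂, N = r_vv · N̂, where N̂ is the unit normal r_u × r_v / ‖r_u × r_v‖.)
L = 0;  M = 14/51;  N = 0

Compute the unit normal N̂(u, v) = (-7*v/sqrt(49*u^2 + 49*v^2 + 1), -7*u/sqrt(49*u^2 + 49*v^2 + 1), 1/sqrt(49*u^2 + 49*v^2 + 1)), and the second partials r_uu, r_uv, r_vv. Take dot products:
  L(u, v) = r_uu · N̂ = 0,
  M(u, v) = r_uv · N̂ = 7/sqrt(49*u^2 + 49*v^2 + 1),
  N(u, v) = r_vv · N̂ = 0.
Evaluating at (u, v) = (1, 7/2):
  L = 0, M = 14/51, N = 0.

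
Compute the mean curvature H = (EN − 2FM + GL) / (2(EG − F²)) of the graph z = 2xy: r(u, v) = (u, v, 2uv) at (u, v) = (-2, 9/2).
H = 18*sqrt(2)/343

With E = 4*v^2 + 1, F = 4*u*v, G = 4*u^2 + 1, L = 0, M = 2/sqrt(4*u^2 + 4*v^2 + 1), N = 0, assemble
  H = (EN − 2FM + GL) / (2(EG − F²)) = -8*u*v/(4*u^2 + 4*v^2 + 1)^(3/2).
At (u, v) = (-2, 9/2): H = 18*sqrt(2)/343.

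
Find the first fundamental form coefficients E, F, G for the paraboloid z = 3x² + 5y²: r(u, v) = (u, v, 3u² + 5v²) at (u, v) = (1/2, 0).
E = 10;  F = 0;  G = 1

Partials: r_u = (1, 0, 6*u), r_v = (0, 1, 10*v). As functions of (u, v):
  E = r_u · r_u = 36*u^2 + 1,
  F = r_u · r_v = 60*u*v,
  G = r_v · r_v = 100*v^2 + 1.
Evaluating at (u, v) = (1/2, 0): E = 10, F = 0, G = 1.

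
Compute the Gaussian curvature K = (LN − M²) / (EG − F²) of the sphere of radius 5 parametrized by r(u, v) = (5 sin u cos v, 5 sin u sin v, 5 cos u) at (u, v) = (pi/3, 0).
K = 1/25

Coefficients of the first fundamental form: E = 25, F = 0, G = 25*sin(u)^2.
Coefficients of the second fundamental form: L = -5*sin(u)/Abs(sin(u)), M = 0, N = -5*sin(u)^3/Abs(sin(u)).
Assemble K = (LN − M²)/(EG − F²) = 1/25. At (u, v) = (pi/3, 0): K = 1/25.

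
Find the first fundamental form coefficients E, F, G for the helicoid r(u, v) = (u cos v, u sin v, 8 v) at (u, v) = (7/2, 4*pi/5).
E = 1;  F = 0;  G = 305/4

Partials: r_u = (cos(v), sin(v), 0), r_v = (-u*sin(v), u*cos(v), 8). As functions of (u, v):
  E = r_u · r_u = 1,
  F = r_u · r_v = 0,
  G = r_v · r_v = u^2 + 64.
Evaluating at (u, v) = (7/2, 4*pi/5): E = 1, F = 0, G = 305/4.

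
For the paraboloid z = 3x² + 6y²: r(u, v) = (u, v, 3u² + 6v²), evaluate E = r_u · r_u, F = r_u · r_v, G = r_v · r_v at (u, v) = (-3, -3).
E = 325;  F = 648;  G = 1297

Partials: r_u = (1, 0, 6*u), r_v = (0, 1, 12*v). As functions of (u, v):
  E = r_u · r_u = 36*u^2 + 1,
  F = r_u · r_v = 72*u*v,
  G = r_v · r_v = 144*v^2 + 1.
Evaluating at (u, v) = (-3, -3): E = 325, F = 648, G = 1297.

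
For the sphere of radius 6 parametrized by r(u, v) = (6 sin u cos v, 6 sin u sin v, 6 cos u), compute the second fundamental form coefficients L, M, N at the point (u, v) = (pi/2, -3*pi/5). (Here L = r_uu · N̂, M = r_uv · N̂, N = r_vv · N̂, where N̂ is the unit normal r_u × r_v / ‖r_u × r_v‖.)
L = -6;  M = 0;  N = -6

Compute the unit normal N̂(u, v) = (sin(u)^2*cos(v)/Abs(sin(u)), sin(u)^2*sin(v)/Abs(sin(u)), sin(2*u)/(2*Abs(sin(u)))), and the second partials r_uu, r_uv, r_vv. Take dot products:
  L(u, v) = r_uu · N̂ = -6*sin(u)/Abs(sin(u)),
  M(u, v) = r_uv · N̂ = 0,
  N(u, v) = r_vv · N̂ = -6*sin(u)^3/Abs(sin(u)).
Evaluating at (u, v) = (pi/2, -3*pi/5):
  L = -6, M = 0, N = -6.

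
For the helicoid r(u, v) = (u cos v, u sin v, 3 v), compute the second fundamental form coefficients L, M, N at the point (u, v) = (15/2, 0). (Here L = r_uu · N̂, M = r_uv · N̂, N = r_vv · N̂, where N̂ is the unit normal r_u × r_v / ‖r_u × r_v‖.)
L = 0;  M = -2*sqrt(29)/29;  N = 0

Compute the unit normal N̂(u, v) = (3*sin(v)/sqrt(u^2 + 9), -3*cos(v)/sqrt(u^2 + 9), u/sqrt(u^2 + 9)), and the second partials r_uu, r_uv, r_vv. Take dot products:
  L(u, v) = r_uu · N̂ = 0,
  M(u, v) = r_uv · N̂ = -3/sqrt(u^2 + 9),
  N(u, v) = r_vv · N̂ = 0.
Evaluating at (u, v) = (15/2, 0):
  L = 0, M = -2*sqrt(29)/29, N = 0.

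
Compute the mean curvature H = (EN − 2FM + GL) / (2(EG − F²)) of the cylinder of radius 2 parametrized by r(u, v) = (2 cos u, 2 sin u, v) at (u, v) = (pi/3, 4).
H = -1/4

With E = 4, F = 0, G = 1, L = -2, M = 0, N = 0, assemble
  H = (EN − 2FM + GL) / (2(EG − F²)) = -1/4.
At (u, v) = (pi/3, 4): H = -1/4.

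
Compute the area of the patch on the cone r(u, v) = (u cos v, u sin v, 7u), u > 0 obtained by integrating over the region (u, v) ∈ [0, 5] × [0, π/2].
Area = 125*sqrt(2)*pi/4

Area = ∫∫ √(EG − F²) du dv with √(EG − F²) = 5*sqrt(2)*Abs(u). Integrating over [0, 5] × [0, π/2] gives 125*sqrt(2)*pi/4.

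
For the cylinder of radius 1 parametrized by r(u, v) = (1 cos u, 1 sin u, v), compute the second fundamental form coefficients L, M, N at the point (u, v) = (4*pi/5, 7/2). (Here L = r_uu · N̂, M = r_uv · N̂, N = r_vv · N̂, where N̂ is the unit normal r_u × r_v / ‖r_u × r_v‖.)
L = -1;  M = 0;  N = 0

Compute the unit normal N̂(u, v) = (cos(u), sin(u), 0), and the second partials r_uu, r_uv, r_vv. Take dot products:
  L(u, v) = r_uu · N̂ = -1,
  M(u, v) = r_uv · N̂ = 0,
  N(u, v) = r_vv · N̂ = 0.
Evaluating at (u, v) = (4*pi/5, 7/2):
  L = -1, M = 0, N = 0.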